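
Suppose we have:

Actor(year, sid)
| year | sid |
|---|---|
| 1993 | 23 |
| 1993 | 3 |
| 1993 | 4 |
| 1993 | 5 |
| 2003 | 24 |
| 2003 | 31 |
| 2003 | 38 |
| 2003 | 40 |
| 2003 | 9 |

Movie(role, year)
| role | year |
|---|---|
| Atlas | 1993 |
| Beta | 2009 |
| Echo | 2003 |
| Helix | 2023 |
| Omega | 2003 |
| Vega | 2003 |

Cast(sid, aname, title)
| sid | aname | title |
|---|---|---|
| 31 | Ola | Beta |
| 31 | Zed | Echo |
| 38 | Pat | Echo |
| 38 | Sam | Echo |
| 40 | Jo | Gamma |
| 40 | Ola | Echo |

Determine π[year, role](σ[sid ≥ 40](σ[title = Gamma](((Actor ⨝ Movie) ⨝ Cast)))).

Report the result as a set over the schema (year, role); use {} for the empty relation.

{(2003, Echo), (2003, Omega), (2003, Vega)}

Natural join on year: {(1993, 23, Atlas), (1993, 3, Atlas), (1993, 4, Atlas), (1993, 5, Atlas), (2003, 24, Echo), (2003, 24, Omega), (2003, 24, Vega), (2003, 31, Echo), (2003, 31, Omega), (2003, 31, Vega), (2003, 38, Echo), (2003, 38, Omega), (2003, 38, Vega), (2003, 40, Echo), (2003, 40, Omega), (2003, 40, Vega), (2003, 9, Echo), (2003, 9, Omega), (2003, 9, Vega)}
Natural join on sid: {(2003, 31, Echo, Ola, Beta), (2003, 31, Echo, Zed, Echo), (2003, 31, Omega, Ola, Beta), (2003, 31, Omega, Zed, Echo), (2003, 31, Vega, Ola, Beta), (2003, 31, Vega, Zed, Echo), (2003, 38, Echo, Pat, Echo), (2003, 38, Echo, Sam, Echo), (2003, 38, Omega, Pat, Echo), (2003, 38, Omega, Sam, Echo), (2003, 38, Vega, Pat, Echo), (2003, 38, Vega, Sam, Echo), (2003, 40, Echo, Jo, Gamma), (2003, 40, Echo, Ola, Echo), (2003, 40, Omega, Jo, Gamma), (2003, 40, Omega, Ola, Echo), (2003, 40, Vega, Jo, Gamma), (2003, 40, Vega, Ola, Echo)}
Selection title = Gamma: {(2003, 40, Echo, Jo, Gamma), (2003, 40, Omega, Jo, Gamma), (2003, 40, Vega, Jo, Gamma)}
Selection sid ≥ 40: {(2003, 40, Echo, Jo, Gamma), (2003, 40, Omega, Jo, Gamma), (2003, 40, Vega, Jo, Gamma)}
π_{year, role} gives {(2003, Echo), (2003, Omega), (2003, Vega)}.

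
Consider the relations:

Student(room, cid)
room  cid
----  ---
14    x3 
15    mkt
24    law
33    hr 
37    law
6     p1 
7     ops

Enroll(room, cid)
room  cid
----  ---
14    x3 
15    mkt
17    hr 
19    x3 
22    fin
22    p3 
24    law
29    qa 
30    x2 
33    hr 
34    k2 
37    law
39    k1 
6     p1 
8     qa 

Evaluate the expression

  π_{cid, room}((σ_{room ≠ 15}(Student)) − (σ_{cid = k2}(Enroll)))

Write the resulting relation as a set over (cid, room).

Filtering on room ≠ 15 leaves {(14, x3), (24, law), (33, hr), (37, law), (6, p1), (7, ops)}.
Filtering on cid = k2 leaves {(34, k2)}.
Set difference of the two operands is {(14, x3), (24, law), (33, hr), (37, law), (6, p1), (7, ops)}.
Projecting to cid, room: {(hr, 33), (law, 24), (law, 37), (ops, 7), (p1, 6), (x3, 14)}

{(hr, 33), (law, 24), (law, 37), (ops, 7), (p1, 6), (x3, 14)}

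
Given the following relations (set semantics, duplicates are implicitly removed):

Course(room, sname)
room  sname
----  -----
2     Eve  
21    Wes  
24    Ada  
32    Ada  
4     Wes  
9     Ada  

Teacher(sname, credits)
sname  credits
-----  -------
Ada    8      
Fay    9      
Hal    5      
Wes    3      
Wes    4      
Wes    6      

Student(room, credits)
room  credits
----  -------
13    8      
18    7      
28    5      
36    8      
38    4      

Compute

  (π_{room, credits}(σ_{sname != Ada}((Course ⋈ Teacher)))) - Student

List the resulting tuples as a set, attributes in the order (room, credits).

Course ⋈ Teacher (natural join on sname): {(21, Wes, 3), (21, Wes, 4), (21, Wes, 6), (24, Ada, 8), (32, Ada, 8), (4, Wes, 3), (4, Wes, 4), (4, Wes, 6), (9, Ada, 8)}
Filtering on sname != Ada leaves {(21, Wes, 3), (21, Wes, 4), (21, Wes, 6), (4, Wes, 3), (4, Wes, 4), (4, Wes, 6)}.
π_{room, credits} gives {(21, 3), (21, 4), (21, 6), (4, 3), (4, 4), (4, 6)}.
Set difference of the two operands is {(21, 3), (21, 4), (21, 6), (4, 3), (4, 4), (4, 6)}.

{(21, 3), (21, 4), (21, 6), (4, 3), (4, 4), (4, 6)}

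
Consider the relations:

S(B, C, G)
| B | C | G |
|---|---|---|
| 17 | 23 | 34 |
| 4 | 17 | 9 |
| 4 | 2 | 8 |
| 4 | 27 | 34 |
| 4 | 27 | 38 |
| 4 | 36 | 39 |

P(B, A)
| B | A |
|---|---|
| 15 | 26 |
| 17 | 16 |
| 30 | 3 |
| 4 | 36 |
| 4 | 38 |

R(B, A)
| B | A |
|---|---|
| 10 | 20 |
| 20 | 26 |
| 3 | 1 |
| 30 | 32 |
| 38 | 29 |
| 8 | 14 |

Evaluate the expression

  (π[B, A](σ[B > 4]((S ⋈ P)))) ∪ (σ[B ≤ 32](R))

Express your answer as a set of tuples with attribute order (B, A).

S ⋈ P (natural join on B): {(17, 23, 34, 16), (4, 17, 9, 36), (4, 17, 9, 38), (4, 2, 8, 36), (4, 2, 8, 38), (4, 27, 34, 36), (4, 27, 34, 38), (4, 27, 38, 36), (4, 27, 38, 38), (4, 36, 39, 36), (4, 36, 39, 38)}
Selection B > 4: {(17, 23, 34, 16)}
Projecting to B, A: {(17, 16)}
Selection B ≤ 32: {(10, 20), (20, 26), (3, 1), (30, 32), (8, 14)}
Set union of the two operands is {(10, 20), (17, 16), (20, 26), (3, 1), (30, 32), (8, 14)}.

{(10, 20), (17, 16), (20, 26), (3, 1), (30, 32), (8, 14)}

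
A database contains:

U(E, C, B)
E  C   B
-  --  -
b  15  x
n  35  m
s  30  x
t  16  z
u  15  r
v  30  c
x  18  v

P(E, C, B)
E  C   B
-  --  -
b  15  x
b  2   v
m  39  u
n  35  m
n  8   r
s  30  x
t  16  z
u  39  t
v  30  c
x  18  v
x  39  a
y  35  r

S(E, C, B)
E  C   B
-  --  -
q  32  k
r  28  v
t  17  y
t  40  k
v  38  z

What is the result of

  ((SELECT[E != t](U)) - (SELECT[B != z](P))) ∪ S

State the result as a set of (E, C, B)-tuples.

Selection E != t: {(b, 15, x), (n, 35, m), (s, 30, x), (u, 15, r), (v, 30, c), (x, 18, v)}
Selection B != z: {(b, 15, x), (b, 2, v), (m, 39, u), (n, 35, m), (n, 8, r), (s, 30, x), (u, 39, t), (v, 30, c), (x, 18, v), (x, 39, a), (y, 35, r)}
Set difference of the two operands is {(u, 15, r)}.
Set union of the two operands is {(q, 32, k), (r, 28, v), (t, 17, y), (t, 40, k), (u, 15, r), (v, 38, z)}.

{(q, 32, k), (r, 28, v), (t, 17, y), (t, 40, k), (u, 15, r), (v, 38, z)}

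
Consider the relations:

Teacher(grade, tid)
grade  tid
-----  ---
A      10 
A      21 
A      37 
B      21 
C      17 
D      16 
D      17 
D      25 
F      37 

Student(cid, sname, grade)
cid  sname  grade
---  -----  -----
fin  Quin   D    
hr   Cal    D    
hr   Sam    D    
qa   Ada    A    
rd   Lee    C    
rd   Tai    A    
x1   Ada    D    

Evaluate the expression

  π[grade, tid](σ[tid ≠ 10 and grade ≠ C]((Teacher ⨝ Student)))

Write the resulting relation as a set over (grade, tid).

Teacher ⋈ Student (natural join on grade): {(A, 10, qa, Ada), (A, 10, rd, Tai), (A, 21, qa, Ada), (A, 21, rd, Tai), (A, 37, qa, Ada), (A, 37, rd, Tai), (C, 17, rd, Lee), (D, 16, fin, Quin), (D, 16, hr, Cal), (D, 16, hr, Sam), (D, 16, x1, Ada), (D, 17, fin, Quin), (D, 17, hr, Cal), (D, 17, hr, Sam), (D, 17, x1, Ada), (D, 25, fin, Quin), (D, 25, hr, Cal), (D, 25, hr, Sam), (D, 25, x1, Ada)}
Selection tid ≠ 10 and grade ≠ C: {(A, 21, qa, Ada), (A, 21, rd, Tai), (A, 37, qa, Ada), (A, 37, rd, Tai), (D, 16, fin, Quin), (D, 16, hr, Cal), (D, 16, hr, Sam), (D, 16, x1, Ada), (D, 17, fin, Quin), (D, 17, hr, Cal), (D, 17, hr, Sam), (D, 17, x1, Ada), (D, 25, fin, Quin), (D, 25, hr, Cal), (D, 25, hr, Sam), (D, 25, x1, Ada)}
Projecting to grade, tid (11 duplicate(s) eliminated): {(A, 21), (A, 37), (D, 16), (D, 17), (D, 25)}

{(A, 21), (A, 37), (D, 16), (D, 17), (D, 25)}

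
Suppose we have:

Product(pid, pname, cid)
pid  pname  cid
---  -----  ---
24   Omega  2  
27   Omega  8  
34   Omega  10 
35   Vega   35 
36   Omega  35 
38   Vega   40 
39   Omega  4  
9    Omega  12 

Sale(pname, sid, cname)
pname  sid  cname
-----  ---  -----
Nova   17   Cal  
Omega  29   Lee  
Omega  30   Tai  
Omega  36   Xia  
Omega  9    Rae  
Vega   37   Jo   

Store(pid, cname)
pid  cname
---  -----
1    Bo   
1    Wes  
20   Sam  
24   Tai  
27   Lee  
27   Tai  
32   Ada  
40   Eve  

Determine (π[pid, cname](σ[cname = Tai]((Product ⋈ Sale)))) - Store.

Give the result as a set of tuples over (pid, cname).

{(34, Tai), (36, Tai), (39, Tai), (9, Tai)}

Natural join on pname: {(24, Omega, 2, 29, Lee), (24, Omega, 2, 30, Tai), (24, Omega, 2, 36, Xia), (24, Omega, 2, 9, Rae), (27, Omega, 8, 29, Lee), (27, Omega, 8, 30, Tai), (27, Omega, 8, 36, Xia), (27, Omega, 8, 9, Rae), (34, Omega, 10, 29, Lee), (34, Omega, 10, 30, Tai), (34, Omega, 10, 36, Xia), (34, Omega, 10, 9, Rae), (35, Vega, 35, 37, Jo), (36, Omega, 35, 29, Lee), (36, Omega, 35, 30, Tai), (36, Omega, 35, 36, Xia), (36, Omega, 35, 9, Rae), (38, Vega, 40, 37, Jo), (39, Omega, 4, 29, Lee), (39, Omega, 4, 30, Tai), (39, Omega, 4, 36, Xia), (39, Omega, 4, 9, Rae), (9, Omega, 12, 29, Lee), (9, Omega, 12, 30, Tai), (9, Omega, 12, 36, Xia), (9, Omega, 12, 9, Rae)}
σ[cname = Tai]: keep tuples satisfying cname = Tai → {(24, Omega, 2, 30, Tai), (27, Omega, 8, 30, Tai), (34, Omega, 10, 30, Tai), (36, Omega, 35, 30, Tai), (39, Omega, 4, 30, Tai), (9, Omega, 12, 30, Tai)}
π[pid, cname]: project onto (pid, cname) → {(24, Tai), (27, Tai), (34, Tai), (36, Tai), (39, Tai), (9, Tai)}
Taking the difference: {(34, Tai), (36, Tai), (39, Tai), (9, Tai)}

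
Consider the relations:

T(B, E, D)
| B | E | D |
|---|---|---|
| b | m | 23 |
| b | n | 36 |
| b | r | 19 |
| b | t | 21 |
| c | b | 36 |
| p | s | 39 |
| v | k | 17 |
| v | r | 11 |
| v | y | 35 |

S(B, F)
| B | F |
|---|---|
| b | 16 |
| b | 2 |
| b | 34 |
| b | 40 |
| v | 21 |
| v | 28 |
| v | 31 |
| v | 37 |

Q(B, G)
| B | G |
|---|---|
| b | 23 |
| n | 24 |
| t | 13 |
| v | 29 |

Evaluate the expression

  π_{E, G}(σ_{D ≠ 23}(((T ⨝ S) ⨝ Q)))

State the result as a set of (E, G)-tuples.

{(k, 29), (n, 23), (r, 23), (r, 29), (t, 23), (y, 29)}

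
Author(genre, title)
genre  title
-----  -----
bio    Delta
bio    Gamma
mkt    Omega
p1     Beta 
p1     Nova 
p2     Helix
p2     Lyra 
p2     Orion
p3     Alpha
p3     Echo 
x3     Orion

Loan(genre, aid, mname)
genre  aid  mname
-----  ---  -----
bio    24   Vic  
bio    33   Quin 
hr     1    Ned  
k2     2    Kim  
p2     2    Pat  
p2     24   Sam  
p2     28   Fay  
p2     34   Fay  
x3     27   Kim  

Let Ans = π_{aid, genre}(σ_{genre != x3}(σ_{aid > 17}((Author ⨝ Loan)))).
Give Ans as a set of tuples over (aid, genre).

{(24, bio), (24, p2), (28, p2), (33, bio), (34, p2)}

Joining Author and Loan on genre yields {(bio, Delta, 24, Vic), (bio, Delta, 33, Quin), (bio, Gamma, 24, Vic), (bio, Gamma, 33, Quin), (p2, Helix, 2, Pat), (p2, Helix, 24, Sam), (p2, Helix, 28, Fay), (p2, Helix, 34, Fay), (p2, Lyra, 2, Pat), (p2, Lyra, 24, Sam), (p2, Lyra, 28, Fay), (p2, Lyra, 34, Fay), (p2, Orion, 2, Pat), (p2, Orion, 24, Sam), (p2, Orion, 28, Fay), (p2, Orion, 34, Fay), (x3, Orion, 27, Kim)}.
Filtering on aid > 17 leaves {(bio, Delta, 24, Vic), (bio, Delta, 33, Quin), (bio, Gamma, 24, Vic), (bio, Gamma, 33, Quin), (p2, Helix, 24, Sam), (p2, Helix, 28, Fay), (p2, Helix, 34, Fay), (p2, Lyra, 24, Sam), (p2, Lyra, 28, Fay), (p2, Lyra, 34, Fay), (p2, Orion, 24, Sam), (p2, Orion, 28, Fay), (p2, Orion, 34, Fay), (x3, Orion, 27, Kim)}.
Filtering on genre != x3 leaves {(bio, Delta, 24, Vic), (bio, Delta, 33, Quin), (bio, Gamma, 24, Vic), (bio, Gamma, 33, Quin), (p2, Helix, 24, Sam), (p2, Helix, 28, Fay), (p2, Helix, 34, Fay), (p2, Lyra, 24, Sam), (p2, Lyra, 28, Fay), (p2, Lyra, 34, Fay), (p2, Orion, 24, Sam), (p2, Orion, 28, Fay), (p2, Orion, 34, Fay)}.
π[aid, genre]: project onto (aid, genre) (8 duplicate(s) eliminated) → {(24, bio), (24, p2), (28, p2), (33, bio), (34, p2)}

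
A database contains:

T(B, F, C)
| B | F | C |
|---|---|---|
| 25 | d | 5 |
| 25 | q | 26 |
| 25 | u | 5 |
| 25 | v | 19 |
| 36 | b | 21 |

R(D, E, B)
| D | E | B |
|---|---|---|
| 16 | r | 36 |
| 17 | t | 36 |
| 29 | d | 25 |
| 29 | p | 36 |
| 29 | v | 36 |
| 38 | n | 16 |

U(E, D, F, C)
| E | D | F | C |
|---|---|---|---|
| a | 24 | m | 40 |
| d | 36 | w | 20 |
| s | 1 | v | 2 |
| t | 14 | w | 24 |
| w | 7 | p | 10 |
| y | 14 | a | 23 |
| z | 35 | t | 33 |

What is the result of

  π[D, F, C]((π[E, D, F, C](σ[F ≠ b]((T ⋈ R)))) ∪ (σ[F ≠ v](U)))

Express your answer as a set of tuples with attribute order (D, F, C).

{(14, a, 23), (14, w, 24), (24, m, 40), (29, d, 5), (29, q, 26), (29, u, 5), (29, v, 19), (35, t, 33), (36, w, 20), (7, p, 10)}

Joining T and R on B yields {(25, d, 5, 29, d), (25, q, 26, 29, d), (25, u, 5, 29, d), (25, v, 19, 29, d), (36, b, 21, 16, r), (36, b, 21, 17, t), (36, b, 21, 29, p), (36, b, 21, 29, v)}.
σ[F ≠ b]: keep tuples satisfying F ≠ b → {(25, d, 5, 29, d), (25, q, 26, 29, d), (25, u, 5, 29, d), (25, v, 19, 29, d)}
Projecting to E, D, F, C: {(d, 29, d, 5), (d, 29, q, 26), (d, 29, u, 5), (d, 29, v, 19)}
σ[F ≠ v]: keep tuples satisfying F ≠ v → {(a, 24, m, 40), (d, 36, w, 20), (t, 14, w, 24), (w, 7, p, 10), (y, 14, a, 23), (z, 35, t, 33)}
Union: {(d, 29, d, 5), (d, 29, q, 26), (d, 29, u, 5), (d, 29, v, 19)} with {(a, 24, m, 40), (d, 36, w, 20), (t, 14, w, 24), (w, 7, p, 10), (y, 14, a, 23), (z, 35, t, 33)} → {(a, 24, m, 40), (d, 29, d, 5), (d, 29, q, 26), (d, 29, u, 5), (d, 29, v, 19), (d, 36, w, 20), (t, 14, w, 24), (w, 7, p, 10), (y, 14, a, 23), (z, 35, t, 33)}
Projecting to D, F, C: {(14, a, 23), (14, w, 24), (24, m, 40), (29, d, 5), (29, q, 26), (29, u, 5), (29, v, 19), (35, t, 33), (36, w, 20), (7, p, 10)}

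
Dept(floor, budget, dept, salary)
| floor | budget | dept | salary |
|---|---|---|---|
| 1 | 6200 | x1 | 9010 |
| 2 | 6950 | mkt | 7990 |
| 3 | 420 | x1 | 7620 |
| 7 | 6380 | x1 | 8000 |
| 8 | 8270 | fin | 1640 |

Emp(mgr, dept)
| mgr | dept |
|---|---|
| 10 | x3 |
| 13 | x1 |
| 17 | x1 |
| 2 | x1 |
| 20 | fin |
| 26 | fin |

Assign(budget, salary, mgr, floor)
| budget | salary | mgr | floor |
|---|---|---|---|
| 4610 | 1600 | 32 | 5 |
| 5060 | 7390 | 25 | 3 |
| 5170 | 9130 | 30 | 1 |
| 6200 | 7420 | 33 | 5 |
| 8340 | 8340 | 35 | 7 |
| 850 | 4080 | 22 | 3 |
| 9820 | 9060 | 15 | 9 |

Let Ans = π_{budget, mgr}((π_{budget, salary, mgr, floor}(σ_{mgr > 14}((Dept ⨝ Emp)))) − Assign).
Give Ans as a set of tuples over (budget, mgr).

{(420, 17), (6200, 17), (6380, 17), (8270, 20), (8270, 26)}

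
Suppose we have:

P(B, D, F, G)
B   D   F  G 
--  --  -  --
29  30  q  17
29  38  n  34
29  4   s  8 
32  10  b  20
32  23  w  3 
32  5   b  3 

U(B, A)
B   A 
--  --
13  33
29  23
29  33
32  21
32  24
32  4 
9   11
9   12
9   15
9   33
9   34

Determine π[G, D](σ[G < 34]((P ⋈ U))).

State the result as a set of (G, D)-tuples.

{(17, 30), (20, 10), (3, 23), (3, 5), (8, 4)}

Joining P and U on B yields {(29, 30, q, 17, 23), (29, 30, q, 17, 33), (29, 38, n, 34, 23), (29, 38, n, 34, 33), (29, 4, s, 8, 23), (29, 4, s, 8, 33), (32, 10, b, 20, 21), (32, 10, b, 20, 24), (32, 10, b, 20, 4), (32, 23, w, 3, 21), (32, 23, w, 3, 24), (32, 23, w, 3, 4), (32, 5, b, 3, 21), (32, 5, b, 3, 24), (32, 5, b, 3, 4)}.
Selection G < 34: {(29, 30, q, 17, 23), (29, 30, q, 17, 33), (29, 4, s, 8, 23), (29, 4, s, 8, 33), (32, 10, b, 20, 21), (32, 10, b, 20, 24), (32, 10, b, 20, 4), (32, 23, w, 3, 21), (32, 23, w, 3, 24), (32, 23, w, 3, 4), (32, 5, b, 3, 21), (32, 5, b, 3, 24), (32, 5, b, 3, 4)}
π_{G, D} gives {(17, 30), (20, 10), (3, 23), (3, 5), (8, 4)} (8 duplicate(s) eliminated).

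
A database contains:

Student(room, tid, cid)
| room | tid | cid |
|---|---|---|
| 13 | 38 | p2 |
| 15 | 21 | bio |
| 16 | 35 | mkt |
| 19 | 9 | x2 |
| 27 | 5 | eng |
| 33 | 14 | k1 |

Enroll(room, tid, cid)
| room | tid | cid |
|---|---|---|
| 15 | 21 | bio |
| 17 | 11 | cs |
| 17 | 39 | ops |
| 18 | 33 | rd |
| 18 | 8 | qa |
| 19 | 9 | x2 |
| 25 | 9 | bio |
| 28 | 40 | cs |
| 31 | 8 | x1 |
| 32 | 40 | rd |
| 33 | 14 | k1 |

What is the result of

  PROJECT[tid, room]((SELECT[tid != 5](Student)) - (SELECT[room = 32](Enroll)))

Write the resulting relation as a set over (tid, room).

Selection tid != 5: {(13, 38, p2), (15, 21, bio), (16, 35, mkt), (19, 9, x2), (33, 14, k1)}
Selection room = 32: {(32, 40, rd)}
Set difference of the two operands is {(13, 38, p2), (15, 21, bio), (16, 35, mkt), (19, 9, x2), (33, 14, k1)}.
π[tid, room]: project onto (tid, room) → {(14, 33), (21, 15), (35, 16), (38, 13), (9, 19)}

{(14, 33), (21, 15), (35, 16), (38, 13), (9, 19)}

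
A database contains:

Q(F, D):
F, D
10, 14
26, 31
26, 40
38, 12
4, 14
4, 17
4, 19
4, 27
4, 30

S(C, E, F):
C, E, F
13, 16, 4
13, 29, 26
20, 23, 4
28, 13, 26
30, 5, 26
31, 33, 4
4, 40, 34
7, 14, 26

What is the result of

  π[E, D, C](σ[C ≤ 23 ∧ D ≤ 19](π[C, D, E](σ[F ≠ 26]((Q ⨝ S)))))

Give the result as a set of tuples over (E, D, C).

{(16, 14, 13), (16, 17, 13), (16, 19, 13), (23, 14, 20), (23, 17, 20), (23, 19, 20)}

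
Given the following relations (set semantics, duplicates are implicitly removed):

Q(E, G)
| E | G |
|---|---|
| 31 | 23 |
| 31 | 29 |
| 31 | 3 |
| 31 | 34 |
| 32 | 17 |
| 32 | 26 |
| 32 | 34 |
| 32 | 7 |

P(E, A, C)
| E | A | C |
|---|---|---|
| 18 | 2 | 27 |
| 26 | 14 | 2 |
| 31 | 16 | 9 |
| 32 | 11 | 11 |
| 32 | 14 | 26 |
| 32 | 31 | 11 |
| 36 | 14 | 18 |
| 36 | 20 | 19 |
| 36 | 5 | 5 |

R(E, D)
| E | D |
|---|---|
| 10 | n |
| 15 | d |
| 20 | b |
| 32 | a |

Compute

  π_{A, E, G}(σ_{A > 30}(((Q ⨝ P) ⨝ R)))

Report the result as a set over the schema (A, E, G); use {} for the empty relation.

Joining Q and P on E yields {(31, 23, 16, 9), (31, 29, 16, 9), (31, 3, 16, 9), (31, 34, 16, 9), (32, 17, 11, 11), (32, 17, 14, 26), (32, 17, 31, 11), (32, 26, 11, 11), (32, 26, 14, 26), (32, 26, 31, 11), (32, 34, 11, 11), (32, 34, 14, 26), (32, 34, 31, 11), (32, 7, 11, 11), (32, 7, 14, 26), (32, 7, 31, 11)}.
Joining (Q ⨝ P) and R on E yields {(32, 17, 11, 11, a), (32, 17, 14, 26, a), (32, 17, 31, 11, a), (32, 26, 11, 11, a), (32, 26, 14, 26, a), (32, 26, 31, 11, a), (32, 34, 11, 11, a), (32, 34, 14, 26, a), (32, 34, 31, 11, a), (32, 7, 11, 11, a), (32, 7, 14, 26, a), (32, 7, 31, 11, a)}.
σ[A > 30]: keep tuples satisfying A > 30 → {(32, 17, 31, 11, a), (32, 26, 31, 11, a), (32, 34, 31, 11, a), (32, 7, 31, 11, a)}
π[A, E, G]: project onto (A, E, G) → {(31, 32, 17), (31, 32, 26), (31, 32, 34), (31, 32, 7)}

{(31, 32, 17), (31, 32, 26), (31, 32, 34), (31, 32, 7)}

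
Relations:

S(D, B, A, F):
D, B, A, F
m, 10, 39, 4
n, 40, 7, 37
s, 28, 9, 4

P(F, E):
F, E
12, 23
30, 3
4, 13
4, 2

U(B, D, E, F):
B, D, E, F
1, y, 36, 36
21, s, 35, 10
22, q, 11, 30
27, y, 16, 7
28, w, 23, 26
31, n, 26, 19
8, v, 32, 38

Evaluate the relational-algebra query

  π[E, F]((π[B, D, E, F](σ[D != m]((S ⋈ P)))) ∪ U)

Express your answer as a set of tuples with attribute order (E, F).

{(11, 30), (13, 4), (16, 7), (2, 4), (23, 26), (26, 19), (32, 38), (35, 10), (36, 36)}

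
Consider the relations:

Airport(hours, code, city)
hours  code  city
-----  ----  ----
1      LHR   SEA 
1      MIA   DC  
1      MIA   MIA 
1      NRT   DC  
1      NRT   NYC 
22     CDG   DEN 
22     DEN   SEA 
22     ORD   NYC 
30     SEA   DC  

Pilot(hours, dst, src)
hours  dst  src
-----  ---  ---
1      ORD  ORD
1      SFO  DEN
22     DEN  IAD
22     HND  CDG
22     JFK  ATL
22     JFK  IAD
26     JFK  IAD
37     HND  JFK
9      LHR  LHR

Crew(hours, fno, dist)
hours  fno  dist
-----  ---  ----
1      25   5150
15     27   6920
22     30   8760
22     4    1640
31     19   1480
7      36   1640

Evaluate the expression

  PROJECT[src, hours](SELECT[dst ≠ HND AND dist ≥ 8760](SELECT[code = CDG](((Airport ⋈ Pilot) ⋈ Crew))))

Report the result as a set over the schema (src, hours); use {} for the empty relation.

{(ATL, 22), (IAD, 22)}

Airport ⋈ Pilot (natural join on hours): {(1, LHR, SEA, ORD, ORD), (1, LHR, SEA, SFO, DEN), (1, MIA, DC, ORD, ORD), (1, MIA, DC, SFO, DEN), (1, MIA, MIA, ORD, ORD), (1, MIA, MIA, SFO, DEN), (1, NRT, DC, ORD, ORD), (1, NRT, DC, SFO, DEN), (1, NRT, NYC, ORD, ORD), (1, NRT, NYC, SFO, DEN), (22, CDG, DEN, DEN, IAD), (22, CDG, DEN, HND, CDG), (22, CDG, DEN, JFK, ATL), (22, CDG, DEN, JFK, IAD), (22, DEN, SEA, DEN, IAD), (22, DEN, SEA, HND, CDG), (22, DEN, SEA, JFK, ATL), (22, DEN, SEA, JFK, IAD), (22, ORD, NYC, DEN, IAD), (22, ORD, NYC, HND, CDG), (22, ORD, NYC, JFK, ATL), (22, ORD, NYC, JFK, IAD)}
(Airport ⋈ Pilot) ⋈ Crew (natural join on hours): {(1, LHR, SEA, ORD, ORD, 25, 5150), (1, LHR, SEA, SFO, DEN, 25, 5150), (1, MIA, DC, ORD, ORD, 25, 5150), (1, MIA, DC, SFO, DEN, 25, 5150), (1, MIA, MIA, ORD, ORD, 25, 5150), (1, MIA, MIA, SFO, DEN, 25, 5150), (1, NRT, DC, ORD, ORD, 25, 5150), (1, NRT, DC, SFO, DEN, 25, 5150), (1, NRT, NYC, ORD, ORD, 25, 5150), (1, NRT, NYC, SFO, DEN, 25, 5150), (22, CDG, DEN, DEN, IAD, 30, 8760), (22, CDG, DEN, DEN, IAD, 4, 1640), (22, CDG, DEN, HND, CDG, 30, 8760), (22, CDG, DEN, HND, CDG, 4, 1640), (22, CDG, DEN, JFK, ATL, 30, 8760), (22, CDG, DEN, JFK, ATL, 4, 1640), (22, CDG, DEN, JFK, IAD, 30, 8760), (22, CDG, DEN, JFK, IAD, 4, 1640), (22, DEN, SEA, DEN, IAD, 30, 8760), (22, DEN, SEA, DEN, IAD, 4, 1640), (22, DEN, SEA, HND, CDG, 30, 8760), (22, DEN, SEA, HND, CDG, 4, 1640), (22, DEN, SEA, JFK, ATL, 30, 8760), (22, DEN, SEA, JFK, ATL, 4, 1640), (22, DEN, SEA, JFK, IAD, 30, 8760), (22, DEN, SEA, JFK, IAD, 4, 1640), (22, ORD, NYC, DEN, IAD, 30, 8760), (22, ORD, NYC, DEN, IAD, 4, 1640), (22, ORD, NYC, HND, CDG, 30, 8760), (22, ORD, NYC, HND, CDG, 4, 1640), (22, ORD, NYC, JFK, ATL, 30, 8760), (22, ORD, NYC, JFK, ATL, 4, 1640), (22, ORD, NYC, JFK, IAD, 30, 8760), (22, ORD, NYC, JFK, IAD, 4, 1640)}
Apply σ_{code = CDG}; surviving tuples: {(22, CDG, DEN, DEN, IAD, 30, 8760), (22, CDG, DEN, DEN, IAD, 4, 1640), (22, CDG, DEN, HND, CDG, 30, 8760), (22, CDG, DEN, HND, CDG, 4, 1640), (22, CDG, DEN, JFK, ATL, 30, 8760), (22, CDG, DEN, JFK, ATL, 4, 1640), (22, CDG, DEN, JFK, IAD, 30, 8760), (22, CDG, DEN, JFK, IAD, 4, 1640)}
Apply σ_{dst ≠ HND AND dist ≥ 8760}; surviving tuples: {(22, CDG, DEN, DEN, IAD, 30, 8760), (22, CDG, DEN, JFK, ATL, 30, 8760), (22, CDG, DEN, JFK, IAD, 30, 8760)}
Projecting to src, hours (1 duplicate(s) eliminated): {(ATL, 22), (IAD, 22)}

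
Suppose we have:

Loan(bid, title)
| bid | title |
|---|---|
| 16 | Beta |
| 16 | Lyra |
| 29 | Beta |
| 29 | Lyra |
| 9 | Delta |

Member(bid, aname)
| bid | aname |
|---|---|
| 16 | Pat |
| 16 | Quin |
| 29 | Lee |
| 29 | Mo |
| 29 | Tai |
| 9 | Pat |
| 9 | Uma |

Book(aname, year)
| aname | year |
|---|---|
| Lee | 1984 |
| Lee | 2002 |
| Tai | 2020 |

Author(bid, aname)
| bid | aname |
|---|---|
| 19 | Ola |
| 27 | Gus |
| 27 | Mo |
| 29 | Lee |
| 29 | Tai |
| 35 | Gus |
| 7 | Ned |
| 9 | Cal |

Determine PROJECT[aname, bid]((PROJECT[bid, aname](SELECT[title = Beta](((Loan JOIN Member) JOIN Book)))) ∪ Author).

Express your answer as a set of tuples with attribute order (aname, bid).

Loan ⋈ Member (natural join on bid): {(16, Beta, Pat), (16, Beta, Quin), (16, Lyra, Pat), (16, Lyra, Quin), (29, Beta, Lee), (29, Beta, Mo), (29, Beta, Tai), (29, Lyra, Lee), (29, Lyra, Mo), (29, Lyra, Tai), (9, Delta, Pat), (9, Delta, Uma)}
(Loan JOIN Member) ⋈ Book (natural join on aname): {(29, Beta, Lee, 1984), (29, Beta, Lee, 2002), (29, Beta, Tai, 2020), (29, Lyra, Lee, 1984), (29, Lyra, Lee, 2002), (29, Lyra, Tai, 2020)}
σ[title = Beta]: keep tuples satisfying title = Beta → {(29, Beta, Lee, 1984), (29, Beta, Lee, 2002), (29, Beta, Tai, 2020)}
Projecting to bid, aname (1 duplicate(s) eliminated): {(29, Lee), (29, Tai)}
Union: {(29, Lee), (29, Tai)} with {(19, Ola), (27, Gus), (27, Mo), (29, Lee), (29, Tai), (35, Gus), (7, Ned), (9, Cal)} → {(19, Ola), (27, Gus), (27, Mo), (29, Lee), (29, Tai), (35, Gus), (7, Ned), (9, Cal)}
Projecting to aname, bid: {(Cal, 9), (Gus, 27), (Gus, 35), (Lee, 29), (Mo, 27), (Ned, 7), (Ola, 19), (Tai, 29)}

{(Cal, 9), (Gus, 27), (Gus, 35), (Lee, 29), (Mo, 27), (Ned, 7), (Ola, 19), (Tai, 29)}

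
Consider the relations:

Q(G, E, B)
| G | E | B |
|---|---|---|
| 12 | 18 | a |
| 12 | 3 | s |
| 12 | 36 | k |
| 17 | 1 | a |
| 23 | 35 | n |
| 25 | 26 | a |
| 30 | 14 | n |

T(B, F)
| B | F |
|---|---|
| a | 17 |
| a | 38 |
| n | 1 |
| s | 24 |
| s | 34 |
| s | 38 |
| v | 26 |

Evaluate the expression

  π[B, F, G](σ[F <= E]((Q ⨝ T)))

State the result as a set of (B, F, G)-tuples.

{(a, 17, 12), (a, 17, 25), (n, 1, 23), (n, 1, 30)}

Joining Q and T on B yields {(12, 18, a, 17), (12, 18, a, 38), (12, 3, s, 24), (12, 3, s, 34), (12, 3, s, 38), (17, 1, a, 17), (17, 1, a, 38), (23, 35, n, 1), (25, 26, a, 17), (25, 26, a, 38), (30, 14, n, 1)}.
Apply σ_{F <= E}; surviving tuples: {(12, 18, a, 17), (23, 35, n, 1), (25, 26, a, 17), (30, 14, n, 1)}
Keep only column(s) B, F, G: {(a, 17, 12), (a, 17, 25), (n, 1, 23), (n, 1, 30)}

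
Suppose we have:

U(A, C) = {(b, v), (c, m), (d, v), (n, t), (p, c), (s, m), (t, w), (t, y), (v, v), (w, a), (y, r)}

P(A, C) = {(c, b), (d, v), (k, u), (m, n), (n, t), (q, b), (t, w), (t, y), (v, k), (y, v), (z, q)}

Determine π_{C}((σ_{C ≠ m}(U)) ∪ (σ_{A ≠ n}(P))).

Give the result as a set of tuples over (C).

{a, b, c, k, n, q, r, t, u, v, w, y}

Selection C ≠ m: {(b, v), (d, v), (n, t), (p, c), (t, w), (t, y), (v, v), (w, a), (y, r)}
Selection A ≠ n: {(c, b), (d, v), (k, u), (m, n), (q, b), (t, w), (t, y), (v, k), (y, v), (z, q)}
Set union of the two operands is {(b, v), (c, b), (d, v), (k, u), (m, n), (n, t), (p, c), (q, b), (t, w), (t, y), (v, k), (v, v), (w, a), (y, r), (y, v), (z, q)}.
Keep only column(s) C (4 duplicate(s) eliminated): {a, b, c, k, n, q, r, t, u, v, w, y}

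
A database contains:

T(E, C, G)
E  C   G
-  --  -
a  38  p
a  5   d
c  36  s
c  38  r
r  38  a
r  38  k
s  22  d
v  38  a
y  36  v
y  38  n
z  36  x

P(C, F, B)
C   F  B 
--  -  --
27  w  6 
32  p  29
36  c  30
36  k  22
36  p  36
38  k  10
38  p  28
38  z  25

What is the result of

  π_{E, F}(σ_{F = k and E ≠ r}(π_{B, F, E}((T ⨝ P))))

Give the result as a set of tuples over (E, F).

{(a, k), (c, k), (v, k), (y, k), (z, k)}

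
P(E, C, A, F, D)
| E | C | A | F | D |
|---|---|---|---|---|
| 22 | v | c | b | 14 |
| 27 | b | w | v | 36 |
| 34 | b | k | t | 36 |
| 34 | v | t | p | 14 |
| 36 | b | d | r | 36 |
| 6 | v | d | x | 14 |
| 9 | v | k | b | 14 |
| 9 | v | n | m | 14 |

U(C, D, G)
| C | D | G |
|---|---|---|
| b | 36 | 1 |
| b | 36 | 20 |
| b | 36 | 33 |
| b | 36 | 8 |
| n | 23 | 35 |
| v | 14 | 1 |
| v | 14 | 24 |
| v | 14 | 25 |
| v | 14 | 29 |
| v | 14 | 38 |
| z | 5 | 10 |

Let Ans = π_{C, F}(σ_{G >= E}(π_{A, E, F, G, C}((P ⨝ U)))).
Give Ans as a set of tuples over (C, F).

{(b, v), (v, b), (v, m), (v, p), (v, x)}

Joining P and U on C, D yields {(22, v, c, b, 14, 1), (22, v, c, b, 14, 24), (22, v, c, b, 14, 25), (22, v, c, b, 14, 29), (22, v, c, b, 14, 38), (27, b, w, v, 36, 1), (27, b, w, v, 36, 20), (27, b, w, v, 36, 33), (27, b, w, v, 36, 8), (34, b, k, t, 36, 1), (34, b, k, t, 36, 20), (34, b, k, t, 36, 33), (34, b, k, t, 36, 8), (34, v, t, p, 14, 1), (34, v, t, p, 14, 24), (34, v, t, p, 14, 25), (34, v, t, p, 14, 29), (34, v, t, p, 14, 38), (36, b, d, r, 36, 1), (36, b, d, r, 36, 20), (36, b, d, r, 36, 33), (36, b, d, r, 36, 8), (6, v, d, x, 14, 1), (6, v, d, x, 14, 24), (6, v, d, x, 14, 25), (6, v, d, x, 14, 29), (6, v, d, x, 14, 38), (9, v, k, b, 14, 1), (9, v, k, b, 14, 24), (9, v, k, b, 14, 25), (9, v, k, b, 14, 29), (9, v, k, b, 14, 38), (9, v, n, m, 14, 1), (9, v, n, m, 14, 24), (9, v, n, m, 14, 25), (9, v, n, m, 14, 29), (9, v, n, m, 14, 38)}.
π[A, E, F, G, C]: project onto (A, E, F, G, C) → {(c, 22, b, 1, v), (c, 22, b, 24, v), (c, 22, b, 25, v), (c, 22, b, 29, v), (c, 22, b, 38, v), (d, 36, r, 1, b), (d, 36, r, 20, b), (d, 36, r, 33, b), (d, 36, r, 8, b), (d, 6, x, 1, v), (d, 6, x, 24, v), (d, 6, x, 25, v), (d, 6, x, 29, v), (d, 6, x, 38, v), (k, 34, t, 1, b), (k, 34, t, 20, b), (k, 34, t, 33, b), (k, 34, t, 8, b), (k, 9, b, 1, v), (k, 9, b, 24, v), (k, 9, b, 25, v), (k, 9, b, 29, v), (k, 9, b, 38, v), (n, 9, m, 1, v), (n, 9, m, 24, v), (n, 9, m, 25, v), (n, 9, m, 29, v), (n, 9, m, 38, v), (t, 34, p, 1, v), (t, 34, p, 24, v), (t, 34, p, 25, v), (t, 34, p, 29, v), (t, 34, p, 38, v), (w, 27, v, 1, b), (w, 27, v, 20, b), (w, 27, v, 33, b), (w, 27, v, 8, b)}
Apply σ_{G >= E}; surviving tuples: {(c, 22, b, 24, v), (c, 22, b, 25, v), (c, 22, b, 29, v), (c, 22, b, 38, v), (d, 6, x, 24, v), (d, 6, x, 25, v), (d, 6, x, 29, v), (d, 6, x, 38, v), (k, 9, b, 24, v), (k, 9, b, 25, v), (k, 9, b, 29, v), (k, 9, b, 38, v), (n, 9, m, 24, v), (n, 9, m, 25, v), (n, 9, m, 29, v), (n, 9, m, 38, v), (t, 34, p, 38, v), (w, 27, v, 33, b)}
π[C, F]: project onto (C, F) (13 duplicate(s) eliminated) → {(b, v), (v, b), (v, m), (v, p), (v, x)}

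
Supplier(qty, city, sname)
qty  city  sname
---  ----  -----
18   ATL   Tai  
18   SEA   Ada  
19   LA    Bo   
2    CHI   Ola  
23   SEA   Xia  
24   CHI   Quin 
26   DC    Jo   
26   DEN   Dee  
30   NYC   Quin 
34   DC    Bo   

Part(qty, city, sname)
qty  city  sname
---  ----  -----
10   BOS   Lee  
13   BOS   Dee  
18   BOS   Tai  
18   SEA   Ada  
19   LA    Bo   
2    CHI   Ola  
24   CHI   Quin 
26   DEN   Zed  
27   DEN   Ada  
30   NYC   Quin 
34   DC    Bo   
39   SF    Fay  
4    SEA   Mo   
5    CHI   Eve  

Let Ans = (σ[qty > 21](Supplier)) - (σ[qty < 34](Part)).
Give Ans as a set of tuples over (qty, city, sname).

{(23, SEA, Xia), (26, DC, Jo), (26, DEN, Dee), (34, DC, Bo)}

Selection qty > 21: {(23, SEA, Xia), (24, CHI, Quin), (26, DC, Jo), (26, DEN, Dee), (30, NYC, Quin), (34, DC, Bo)}
Selection qty < 34: {(10, BOS, Lee), (13, BOS, Dee), (18, BOS, Tai), (18, SEA, Ada), (19, LA, Bo), (2, CHI, Ola), (24, CHI, Quin), (26, DEN, Zed), (27, DEN, Ada), (30, NYC, Quin), (4, SEA, Mo), (5, CHI, Eve)}
Set difference of the two operands is {(23, SEA, Xia), (26, DC, Jo), (26, DEN, Dee), (34, DC, Bo)}.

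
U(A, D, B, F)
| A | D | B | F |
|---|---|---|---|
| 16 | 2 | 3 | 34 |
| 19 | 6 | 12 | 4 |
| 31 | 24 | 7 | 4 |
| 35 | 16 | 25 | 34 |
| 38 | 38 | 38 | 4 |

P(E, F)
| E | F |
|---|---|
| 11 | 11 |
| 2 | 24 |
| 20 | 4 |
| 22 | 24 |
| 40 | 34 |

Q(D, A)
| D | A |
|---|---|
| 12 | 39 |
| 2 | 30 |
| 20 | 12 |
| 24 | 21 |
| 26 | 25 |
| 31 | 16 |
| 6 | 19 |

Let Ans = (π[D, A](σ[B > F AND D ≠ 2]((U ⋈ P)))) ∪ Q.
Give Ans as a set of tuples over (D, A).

{(12, 39), (2, 30), (20, 12), (24, 21), (24, 31), (26, 25), (31, 16), (38, 38), (6, 19)}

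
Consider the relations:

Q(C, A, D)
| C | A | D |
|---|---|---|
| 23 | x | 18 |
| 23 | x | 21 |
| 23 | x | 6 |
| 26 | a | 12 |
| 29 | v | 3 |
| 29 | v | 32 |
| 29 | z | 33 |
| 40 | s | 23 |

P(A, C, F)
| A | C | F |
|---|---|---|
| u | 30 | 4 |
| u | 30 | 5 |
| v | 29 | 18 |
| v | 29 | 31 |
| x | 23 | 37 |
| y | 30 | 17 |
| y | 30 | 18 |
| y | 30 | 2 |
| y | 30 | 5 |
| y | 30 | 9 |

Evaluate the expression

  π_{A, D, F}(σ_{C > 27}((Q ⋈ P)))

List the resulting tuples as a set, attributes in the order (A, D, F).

{(v, 3, 18), (v, 3, 31), (v, 32, 18), (v, 32, 31)}

Natural join on C, A: {(23, x, 18, 37), (23, x, 21, 37), (23, x, 6, 37), (29, v, 3, 18), (29, v, 3, 31), (29, v, 32, 18), (29, v, 32, 31)}
Apply σ_{C > 27}; surviving tuples: {(29, v, 3, 18), (29, v, 3, 31), (29, v, 32, 18), (29, v, 32, 31)}
π[A, D, F]: project onto (A, D, F) → {(v, 3, 18), (v, 3, 31), (v, 32, 18), (v, 32, 31)}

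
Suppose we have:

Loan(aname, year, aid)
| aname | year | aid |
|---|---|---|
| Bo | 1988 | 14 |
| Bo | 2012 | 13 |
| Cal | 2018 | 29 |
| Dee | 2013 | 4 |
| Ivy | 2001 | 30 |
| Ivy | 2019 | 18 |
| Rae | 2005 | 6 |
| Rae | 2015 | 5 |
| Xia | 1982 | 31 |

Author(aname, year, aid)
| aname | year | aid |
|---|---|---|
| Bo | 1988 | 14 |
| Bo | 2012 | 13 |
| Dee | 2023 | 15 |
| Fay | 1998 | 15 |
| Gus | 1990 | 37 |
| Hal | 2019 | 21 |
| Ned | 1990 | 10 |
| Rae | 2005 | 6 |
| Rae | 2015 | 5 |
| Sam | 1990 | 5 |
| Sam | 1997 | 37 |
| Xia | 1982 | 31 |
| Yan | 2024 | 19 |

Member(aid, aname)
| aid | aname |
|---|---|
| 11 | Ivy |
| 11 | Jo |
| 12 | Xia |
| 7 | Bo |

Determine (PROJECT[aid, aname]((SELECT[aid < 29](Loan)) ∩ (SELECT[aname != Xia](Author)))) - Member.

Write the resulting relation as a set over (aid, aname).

Filtering on aid < 29 leaves {(Bo, 1988, 14), (Bo, 2012, 13), (Dee, 2013, 4), (Ivy, 2019, 18), (Rae, 2005, 6), (Rae, 2015, 5)}.
Filtering on aname != Xia leaves {(Bo, 1988, 14), (Bo, 2012, 13), (Dee, 2023, 15), (Fay, 1998, 15), (Gus, 1990, 37), (Hal, 2019, 21), (Ned, 1990, 10), (Rae, 2005, 6), (Rae, 2015, 5), (Sam, 1990, 5), (Sam, 1997, 37), (Yan, 2024, 19)}.
Set intersection of the two operands is {(Bo, 1988, 14), (Bo, 2012, 13), (Rae, 2005, 6), (Rae, 2015, 5)}.
π_{aid, aname} gives {(13, Bo), (14, Bo), (5, Rae), (6, Rae)}.
Set difference of the two operands is {(13, Bo), (14, Bo), (5, Rae), (6, Rae)}.

{(13, Bo), (14, Bo), (5, Rae), (6, Rae)}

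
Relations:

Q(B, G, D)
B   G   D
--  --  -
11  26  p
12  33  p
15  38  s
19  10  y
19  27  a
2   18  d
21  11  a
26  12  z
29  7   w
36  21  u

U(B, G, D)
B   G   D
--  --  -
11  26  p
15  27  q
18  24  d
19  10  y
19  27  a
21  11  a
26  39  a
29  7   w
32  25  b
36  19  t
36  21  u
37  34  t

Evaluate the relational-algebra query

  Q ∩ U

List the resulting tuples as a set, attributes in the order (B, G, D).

{(11, 26, p), (19, 10, y), (19, 27, a), (21, 11, a), (29, 7, w), (36, 21, u)}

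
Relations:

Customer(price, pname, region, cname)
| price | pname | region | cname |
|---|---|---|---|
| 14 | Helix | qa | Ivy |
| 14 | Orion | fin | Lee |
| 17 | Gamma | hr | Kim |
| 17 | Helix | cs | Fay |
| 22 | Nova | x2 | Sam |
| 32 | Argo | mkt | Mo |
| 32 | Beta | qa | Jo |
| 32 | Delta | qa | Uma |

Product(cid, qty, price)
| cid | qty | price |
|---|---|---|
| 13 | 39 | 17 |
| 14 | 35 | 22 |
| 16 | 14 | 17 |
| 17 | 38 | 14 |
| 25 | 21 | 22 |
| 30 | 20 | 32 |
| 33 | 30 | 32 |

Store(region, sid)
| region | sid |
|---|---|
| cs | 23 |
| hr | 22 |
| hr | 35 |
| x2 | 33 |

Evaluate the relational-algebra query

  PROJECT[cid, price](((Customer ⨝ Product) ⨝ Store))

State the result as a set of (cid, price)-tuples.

Joining Customer and Product on price yields {(14, Helix, qa, Ivy, 17, 38), (14, Orion, fin, Lee, 17, 38), (17, Gamma, hr, Kim, 13, 39), (17, Gamma, hr, Kim, 16, 14), (17, Helix, cs, Fay, 13, 39), (17, Helix, cs, Fay, 16, 14), (22, Nova, x2, Sam, 14, 35), (22, Nova, x2, Sam, 25, 21), (32, Argo, mkt, Mo, 30, 20), (32, Argo, mkt, Mo, 33, 30), (32, Beta, qa, Jo, 30, 20), (32, Beta, qa, Jo, 33, 30), (32, Delta, qa, Uma, 30, 20), (32, Delta, qa, Uma, 33, 30)}.
Joining (Customer ⨝ Product) and Store on region yields {(17, Gamma, hr, Kim, 13, 39, 22), (17, Gamma, hr, Kim, 13, 39, 35), (17, Gamma, hr, Kim, 16, 14, 22), (17, Gamma, hr, Kim, 16, 14, 35), (17, Helix, cs, Fay, 13, 39, 23), (17, Helix, cs, Fay, 16, 14, 23), (22, Nova, x2, Sam, 14, 35, 33), (22, Nova, x2, Sam, 25, 21, 33)}.
Keep only column(s) cid, price (4 duplicate(s) eliminated): {(13, 17), (14, 22), (16, 17), (25, 22)}

{(13, 17), (14, 22), (16, 17), (25, 22)}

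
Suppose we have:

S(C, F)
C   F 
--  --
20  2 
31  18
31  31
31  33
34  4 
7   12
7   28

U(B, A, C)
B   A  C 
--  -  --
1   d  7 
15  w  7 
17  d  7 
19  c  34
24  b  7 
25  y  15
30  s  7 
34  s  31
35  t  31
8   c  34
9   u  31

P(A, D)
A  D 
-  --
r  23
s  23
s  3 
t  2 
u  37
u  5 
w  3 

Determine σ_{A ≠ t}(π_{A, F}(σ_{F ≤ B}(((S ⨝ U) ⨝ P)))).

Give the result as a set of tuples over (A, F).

Joining S and U on C yields {(31, 18, 34, s), (31, 18, 35, t), (31, 18, 9, u), (31, 31, 34, s), (31, 31, 35, t), (31, 31, 9, u), (31, 33, 34, s), (31, 33, 35, t), (31, 33, 9, u), (34, 4, 19, c), (34, 4, 8, c), (7, 12, 1, d), (7, 12, 15, w), (7, 12, 17, d), (7, 12, 24, b), (7, 12, 30, s), (7, 28, 1, d), (7, 28, 15, w), (7, 28, 17, d), (7, 28, 24, b), (7, 28, 30, s)}.
Joining (S ⨝ U) and P on A yields {(31, 18, 34, s, 23), (31, 18, 34, s, 3), (31, 18, 35, t, 2), (31, 18, 9, u, 37), (31, 18, 9, u, 5), (31, 31, 34, s, 23), (31, 31, 34, s, 3), (31, 31, 35, t, 2), (31, 31, 9, u, 37), (31, 31, 9, u, 5), (31, 33, 34, s, 23), (31, 33, 34, s, 3), (31, 33, 35, t, 2), (31, 33, 9, u, 37), (31, 33, 9, u, 5), (7, 12, 15, w, 3), (7, 12, 30, s, 23), (7, 12, 30, s, 3), (7, 28, 15, w, 3), (7, 28, 30, s, 23), (7, 28, 30, s, 3)}.
σ[F ≤ B]: keep tuples satisfying F ≤ B → {(31, 18, 34, s, 23), (31, 18, 34, s, 3), (31, 18, 35, t, 2), (31, 31, 34, s, 23), (31, 31, 34, s, 3), (31, 31, 35, t, 2), (31, 33, 34, s, 23), (31, 33, 34, s, 3), (31, 33, 35, t, 2), (7, 12, 15, w, 3), (7, 12, 30, s, 23), (7, 12, 30, s, 3), (7, 28, 30, s, 23), (7, 28, 30, s, 3)}
π_{A, F} gives {(s, 12), (s, 18), (s, 28), (s, 31), (s, 33), (t, 18), (t, 31), (t, 33), (w, 12)} (5 duplicate(s) eliminated).
σ[A ≠ t]: keep tuples satisfying A ≠ t → {(s, 12), (s, 18), (s, 28), (s, 31), (s, 33), (w, 12)}

{(s, 12), (s, 18), (s, 28), (s, 31), (s, 33), (w, 12)}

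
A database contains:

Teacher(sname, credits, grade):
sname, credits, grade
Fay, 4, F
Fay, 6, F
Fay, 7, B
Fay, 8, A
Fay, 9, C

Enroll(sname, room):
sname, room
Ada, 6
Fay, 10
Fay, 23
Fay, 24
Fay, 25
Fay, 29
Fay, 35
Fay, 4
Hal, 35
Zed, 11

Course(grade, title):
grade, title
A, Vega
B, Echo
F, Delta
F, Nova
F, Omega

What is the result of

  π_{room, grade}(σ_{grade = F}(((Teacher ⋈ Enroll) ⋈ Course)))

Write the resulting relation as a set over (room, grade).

{(10, F), (23, F), (24, F), (25, F), (29, F), (35, F), (4, F)}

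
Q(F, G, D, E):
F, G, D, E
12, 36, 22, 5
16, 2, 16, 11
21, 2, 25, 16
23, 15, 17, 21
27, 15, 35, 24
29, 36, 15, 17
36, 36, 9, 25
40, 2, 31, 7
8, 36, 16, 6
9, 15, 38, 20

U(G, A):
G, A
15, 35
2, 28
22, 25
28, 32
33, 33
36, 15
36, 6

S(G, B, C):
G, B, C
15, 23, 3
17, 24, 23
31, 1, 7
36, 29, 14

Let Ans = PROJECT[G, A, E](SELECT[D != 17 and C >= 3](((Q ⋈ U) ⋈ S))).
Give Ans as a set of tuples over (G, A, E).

{(15, 35, 20), (15, 35, 24), (36, 15, 17), (36, 15, 25), (36, 15, 5), (36, 15, 6), (36, 6, 17), (36, 6, 25), (36, 6, 5), (36, 6, 6)}

Natural join on G: {(12, 36, 22, 5, 15), (12, 36, 22, 5, 6), (16, 2, 16, 11, 28), (21, 2, 25, 16, 28), (23, 15, 17, 21, 35), (27, 15, 35, 24, 35), (29, 36, 15, 17, 15), (29, 36, 15, 17, 6), (36, 36, 9, 25, 15), (36, 36, 9, 25, 6), (40, 2, 31, 7, 28), (8, 36, 16, 6, 15), (8, 36, 16, 6, 6), (9, 15, 38, 20, 35)}
Natural join on G: {(12, 36, 22, 5, 15, 29, 14), (12, 36, 22, 5, 6, 29, 14), (23, 15, 17, 21, 35, 23, 3), (27, 15, 35, 24, 35, 23, 3), (29, 36, 15, 17, 15, 29, 14), (29, 36, 15, 17, 6, 29, 14), (36, 36, 9, 25, 15, 29, 14), (36, 36, 9, 25, 6, 29, 14), (8, 36, 16, 6, 15, 29, 14), (8, 36, 16, 6, 6, 29, 14), (9, 15, 38, 20, 35, 23, 3)}
Filtering on D != 17 and C >= 3 leaves {(12, 36, 22, 5, 15, 29, 14), (12, 36, 22, 5, 6, 29, 14), (27, 15, 35, 24, 35, 23, 3), (29, 36, 15, 17, 15, 29, 14), (29, 36, 15, 17, 6, 29, 14), (36, 36, 9, 25, 15, 29, 14), (36, 36, 9, 25, 6, 29, 14), (8, 36, 16, 6, 15, 29, 14), (8, 36, 16, 6, 6, 29, 14), (9, 15, 38, 20, 35, 23, 3)}.
π_{G, A, E} gives {(15, 35, 20), (15, 35, 24), (36, 15, 17), (36, 15, 25), (36, 15, 5), (36, 15, 6), (36, 6, 17), (36, 6, 25), (36, 6, 5), (36, 6, 6)}.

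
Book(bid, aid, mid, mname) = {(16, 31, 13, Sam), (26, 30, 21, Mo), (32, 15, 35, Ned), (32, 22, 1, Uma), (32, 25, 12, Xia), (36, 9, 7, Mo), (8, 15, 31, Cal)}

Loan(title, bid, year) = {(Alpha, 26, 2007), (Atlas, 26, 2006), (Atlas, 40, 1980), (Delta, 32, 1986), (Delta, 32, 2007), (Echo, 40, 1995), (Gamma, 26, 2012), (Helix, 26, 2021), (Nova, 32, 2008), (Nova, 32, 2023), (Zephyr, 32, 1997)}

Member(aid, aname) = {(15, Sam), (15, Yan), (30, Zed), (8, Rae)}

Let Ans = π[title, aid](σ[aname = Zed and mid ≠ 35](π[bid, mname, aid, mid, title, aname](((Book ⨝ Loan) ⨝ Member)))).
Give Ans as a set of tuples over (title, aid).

Book ⋈ Loan (natural join on bid): {(26, 30, 21, Mo, Alpha, 2007), (26, 30, 21, Mo, Atlas, 2006), (26, 30, 21, Mo, Gamma, 2012), (26, 30, 21, Mo, Helix, 2021), (32, 15, 35, Ned, Delta, 1986), (32, 15, 35, Ned, Delta, 2007), (32, 15, 35, Ned, Nova, 2008), (32, 15, 35, Ned, Nova, 2023), (32, 15, 35, Ned, Zephyr, 1997), (32, 22, 1, Uma, Delta, 1986), (32, 22, 1, Uma, Delta, 2007), (32, 22, 1, Uma, Nova, 2008), (32, 22, 1, Uma, Nova, 2023), (32, 22, 1, Uma, Zephyr, 1997), (32, 25, 12, Xia, Delta, 1986), (32, 25, 12, Xia, Delta, 2007), (32, 25, 12, Xia, Nova, 2008), (32, 25, 12, Xia, Nova, 2023), (32, 25, 12, Xia, Zephyr, 1997)}
(Book ⨝ Loan) ⋈ Member (natural join on aid): {(26, 30, 21, Mo, Alpha, 2007, Zed), (26, 30, 21, Mo, Atlas, 2006, Zed), (26, 30, 21, Mo, Gamma, 2012, Zed), (26, 30, 21, Mo, Helix, 2021, Zed), (32, 15, 35, Ned, Delta, 1986, Sam), (32, 15, 35, Ned, Delta, 1986, Yan), (32, 15, 35, Ned, Delta, 2007, Sam), (32, 15, 35, Ned, Delta, 2007, Yan), (32, 15, 35, Ned, Nova, 2008, Sam), (32, 15, 35, Ned, Nova, 2008, Yan), (32, 15, 35, Ned, Nova, 2023, Sam), (32, 15, 35, Ned, Nova, 2023, Yan), (32, 15, 35, Ned, Zephyr, 1997, Sam), (32, 15, 35, Ned, Zephyr, 1997, Yan)}
π[bid, mname, aid, mid, title, aname]: project onto (bid, mname, aid, mid, title, aname) (4 duplicate(s) eliminated) → {(26, Mo, 30, 21, Alpha, Zed), (26, Mo, 30, 21, Atlas, Zed), (26, Mo, 30, 21, Gamma, Zed), (26, Mo, 30, 21, Helix, Zed), (32, Ned, 15, 35, Delta, Sam), (32, Ned, 15, 35, Delta, Yan), (32, Ned, 15, 35, Nova, Sam), (32, Ned, 15, 35, Nova, Yan), (32, Ned, 15, 35, Zephyr, Sam), (32, Ned, 15, 35, Zephyr, Yan)}
Filtering on aname = Zed and mid ≠ 35 leaves {(26, Mo, 30, 21, Alpha, Zed), (26, Mo, 30, 21, Atlas, Zed), (26, Mo, 30, 21, Gamma, Zed), (26, Mo, 30, 21, Helix, Zed)}.
π[title, aid]: project onto (title, aid) → {(Alpha, 30), (Atlas, 30), (Gamma, 30), (Helix, 30)}

{(Alpha, 30), (Atlas, 30), (Gamma, 30), (Helix, 30)}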